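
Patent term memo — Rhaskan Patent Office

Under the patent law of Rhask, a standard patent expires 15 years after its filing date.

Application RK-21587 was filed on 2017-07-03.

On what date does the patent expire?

2032-07-03

Filing date + 15 years → 3 July 2032.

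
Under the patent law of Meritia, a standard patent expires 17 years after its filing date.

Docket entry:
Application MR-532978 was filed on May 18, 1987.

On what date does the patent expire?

Filing date + 17 years → 18 May 2004.

May 18, 2004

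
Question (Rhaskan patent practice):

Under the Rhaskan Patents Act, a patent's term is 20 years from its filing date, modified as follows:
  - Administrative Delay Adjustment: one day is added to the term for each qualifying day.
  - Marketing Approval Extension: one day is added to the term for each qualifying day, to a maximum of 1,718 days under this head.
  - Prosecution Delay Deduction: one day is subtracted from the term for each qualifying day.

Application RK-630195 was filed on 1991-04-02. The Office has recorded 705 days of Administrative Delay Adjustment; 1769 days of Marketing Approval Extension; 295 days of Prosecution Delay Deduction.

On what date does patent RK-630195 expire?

January 28, 2017

Base term: filing date + 20 years → 2 April 2011.
Administrative Delay Adjustment: +705 days → 7 March 2013.
Marketing Approval Extension: 1769 days claimed exceeds the 1718-day cap, so +1718 days → 19 November 2017.
Prosecution Delay Deduction: −295 days → 28 January 2017.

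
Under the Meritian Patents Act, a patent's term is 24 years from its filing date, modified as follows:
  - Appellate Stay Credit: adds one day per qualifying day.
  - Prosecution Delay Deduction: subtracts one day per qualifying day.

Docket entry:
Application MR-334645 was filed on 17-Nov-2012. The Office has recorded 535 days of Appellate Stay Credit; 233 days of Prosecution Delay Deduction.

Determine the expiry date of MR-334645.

Base term: filing date + 24 years → 17 November 2036.
Appellate Stay Credit: +535 days → 6 May 2038.
Prosecution Delay Deduction: −233 days → 15 September 2037.

2037-09-15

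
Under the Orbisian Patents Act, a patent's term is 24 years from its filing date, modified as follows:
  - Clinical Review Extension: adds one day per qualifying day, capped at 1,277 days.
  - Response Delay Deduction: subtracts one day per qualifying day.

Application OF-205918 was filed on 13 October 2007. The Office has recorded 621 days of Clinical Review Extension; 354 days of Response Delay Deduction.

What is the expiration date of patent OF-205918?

2032-07-06

Base term: filing date + 24 years → 13 October 2031.
Clinical Review Extension: 621 days (within the 1277-day cap) → +621 days → 25 June 2033.
Response Delay Deduction: −354 days → 6 July 2032.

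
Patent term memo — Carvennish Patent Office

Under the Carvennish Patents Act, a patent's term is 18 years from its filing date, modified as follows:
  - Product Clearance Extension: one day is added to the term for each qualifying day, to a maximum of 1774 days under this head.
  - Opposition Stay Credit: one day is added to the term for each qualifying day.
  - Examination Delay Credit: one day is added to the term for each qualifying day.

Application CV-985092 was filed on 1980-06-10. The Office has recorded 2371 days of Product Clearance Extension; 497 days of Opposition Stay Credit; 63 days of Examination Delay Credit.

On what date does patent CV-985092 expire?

2004-10-30

Base term: filing date + 18 years → 10 June 1998.
Product Clearance Extension: 2371 days claimed exceeds the 1774-day cap, so +1774 days → 19 April 2003.
Opposition Stay Credit: +497 days → 28 August 2004.
Examination Delay Credit: +63 days → 30 October 2004.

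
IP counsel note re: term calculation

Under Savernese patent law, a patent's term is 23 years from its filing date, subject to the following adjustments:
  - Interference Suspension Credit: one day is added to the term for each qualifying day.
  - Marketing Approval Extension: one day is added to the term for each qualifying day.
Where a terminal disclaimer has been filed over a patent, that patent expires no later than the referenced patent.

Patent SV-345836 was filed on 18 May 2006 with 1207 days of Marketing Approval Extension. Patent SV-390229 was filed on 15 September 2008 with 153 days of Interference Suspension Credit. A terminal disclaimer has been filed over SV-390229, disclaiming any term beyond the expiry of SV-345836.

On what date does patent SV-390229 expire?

February 15, 2032

Natural term of SV-390229:
  Base: filing + 23 years → 15 September 2031.
  Interference Suspension Credit: +153 days → 15 February 2032.
Expiry of referenced patent SV-345836:
  Base: filing + 23 years → 18 May 2029.
  Marketing Approval Extension: +1207 days → 6 September 2032.
Terminal disclaimer: SV-390229 expires on the earlier of 15 February 2032 and 6 September 2032.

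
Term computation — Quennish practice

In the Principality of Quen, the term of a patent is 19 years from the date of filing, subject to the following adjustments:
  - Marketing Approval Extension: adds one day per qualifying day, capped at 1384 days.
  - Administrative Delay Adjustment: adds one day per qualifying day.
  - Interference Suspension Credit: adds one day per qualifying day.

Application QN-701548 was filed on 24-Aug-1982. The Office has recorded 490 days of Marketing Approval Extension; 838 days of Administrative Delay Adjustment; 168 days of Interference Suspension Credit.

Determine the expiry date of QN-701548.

September 28, 2005

Base term: filing date + 19 years → 24 August 2001.
Marketing Approval Extension: 490 days (within the 1384-day cap) → +490 days → 27 December 2002.
Administrative Delay Adjustment: +838 days → 13 April 2005.
Interference Suspension Credit: +168 days → 28 September 2005.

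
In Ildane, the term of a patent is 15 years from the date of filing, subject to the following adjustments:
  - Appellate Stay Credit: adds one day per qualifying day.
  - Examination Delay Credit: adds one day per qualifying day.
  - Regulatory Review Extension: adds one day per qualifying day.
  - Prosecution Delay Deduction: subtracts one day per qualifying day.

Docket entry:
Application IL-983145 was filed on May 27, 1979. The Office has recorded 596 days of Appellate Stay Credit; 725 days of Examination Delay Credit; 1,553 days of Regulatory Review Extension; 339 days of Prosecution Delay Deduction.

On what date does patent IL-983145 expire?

Base term: filing date + 15 years → 27 May 1994.
Appellate Stay Credit: +596 days → 13 January 1996.
Examination Delay Credit: +725 days → 7 January 1998.
Regulatory Review Extension: +1553 days → 9 April 2002.
Prosecution Delay Deduction: −339 days → 5 May 2001.

2001-05-05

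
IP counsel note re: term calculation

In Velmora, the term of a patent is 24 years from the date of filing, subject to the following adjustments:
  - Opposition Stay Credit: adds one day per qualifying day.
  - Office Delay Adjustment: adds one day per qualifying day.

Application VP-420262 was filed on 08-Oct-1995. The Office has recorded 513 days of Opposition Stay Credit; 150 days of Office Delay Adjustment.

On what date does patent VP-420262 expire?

Base term: filing date + 24 years → 8 October 2019.
Opposition Stay Credit: +513 days → 4 March 2021.
Office Delay Adjustment: +150 days → 1 August 2021.

2021-08-01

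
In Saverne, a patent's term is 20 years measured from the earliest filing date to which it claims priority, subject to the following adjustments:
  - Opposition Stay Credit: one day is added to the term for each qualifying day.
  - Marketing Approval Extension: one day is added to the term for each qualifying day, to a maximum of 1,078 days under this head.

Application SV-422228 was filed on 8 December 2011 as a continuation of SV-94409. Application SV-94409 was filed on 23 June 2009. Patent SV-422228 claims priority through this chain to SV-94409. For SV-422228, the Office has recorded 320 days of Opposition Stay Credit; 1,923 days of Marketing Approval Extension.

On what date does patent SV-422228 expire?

Earliest priority filing: 23 June 2009.
Base term: 23 June 2009 + 20 years → 23 June 2029.
Opposition Stay Credit: +320 days → 9 May 2030.
Marketing Approval Extension: 1923 days claimed exceeds the 1078-day cap, so +1078 days → 21 April 2033.

April 21, 2033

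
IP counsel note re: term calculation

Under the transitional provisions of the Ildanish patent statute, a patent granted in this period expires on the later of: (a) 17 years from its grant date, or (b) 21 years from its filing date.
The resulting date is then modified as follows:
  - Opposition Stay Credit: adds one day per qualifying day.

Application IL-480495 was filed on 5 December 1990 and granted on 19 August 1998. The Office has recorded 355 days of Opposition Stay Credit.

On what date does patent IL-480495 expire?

August 8, 2016

(a) grant + 17 years → 19 August 2015.
(b) filing + 21 years → 5 December 2011.
Later of the two: 19 August 2015.
Opposition Stay Credit: +355 days → 8 August 2016.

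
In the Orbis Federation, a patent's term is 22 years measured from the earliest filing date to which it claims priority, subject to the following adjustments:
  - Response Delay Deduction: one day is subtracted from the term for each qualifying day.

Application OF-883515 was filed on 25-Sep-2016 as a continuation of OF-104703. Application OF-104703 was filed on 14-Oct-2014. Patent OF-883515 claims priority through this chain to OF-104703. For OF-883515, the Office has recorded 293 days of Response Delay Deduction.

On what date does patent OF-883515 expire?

December 26, 2035

Earliest priority filing: 14 October 2014.
Base term: 14 October 2014 + 22 years → 14 October 2036.
Response Delay Deduction: −293 days → 26 December 2035.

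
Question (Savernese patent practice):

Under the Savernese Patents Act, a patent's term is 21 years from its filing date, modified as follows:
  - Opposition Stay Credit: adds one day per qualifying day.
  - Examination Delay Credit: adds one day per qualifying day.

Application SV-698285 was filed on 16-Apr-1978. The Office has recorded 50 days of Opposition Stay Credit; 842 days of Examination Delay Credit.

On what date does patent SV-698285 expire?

Base term: filing date + 21 years → 16 April 1999.
Opposition Stay Credit: +50 days → 5 June 1999.
Examination Delay Credit: +842 days → 24 September 2001.

2001-09-24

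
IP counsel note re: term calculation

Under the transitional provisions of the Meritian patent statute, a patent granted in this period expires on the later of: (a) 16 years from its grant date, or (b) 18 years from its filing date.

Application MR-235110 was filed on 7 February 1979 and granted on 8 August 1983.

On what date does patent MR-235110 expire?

August 8, 1999

(a) grant + 16 years → 8 August 1999.
(b) filing + 18 years → 7 February 1997.
Later of the two: 8 August 1999.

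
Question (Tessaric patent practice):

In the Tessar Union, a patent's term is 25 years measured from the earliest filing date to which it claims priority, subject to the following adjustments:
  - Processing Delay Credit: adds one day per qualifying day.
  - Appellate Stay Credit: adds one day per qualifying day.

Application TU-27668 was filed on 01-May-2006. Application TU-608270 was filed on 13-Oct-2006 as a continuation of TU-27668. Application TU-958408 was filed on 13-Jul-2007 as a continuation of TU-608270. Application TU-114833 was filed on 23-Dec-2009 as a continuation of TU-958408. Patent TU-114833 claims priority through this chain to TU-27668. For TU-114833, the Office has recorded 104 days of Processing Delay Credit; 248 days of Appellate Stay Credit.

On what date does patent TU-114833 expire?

Earliest priority filing: 1 May 2006.
Base term: 1 May 2006 + 25 years → 1 May 2031.
Processing Delay Credit: +104 days → 13 August 2031.
Appellate Stay Credit: +248 days → 17 April 2032.

2032-04-17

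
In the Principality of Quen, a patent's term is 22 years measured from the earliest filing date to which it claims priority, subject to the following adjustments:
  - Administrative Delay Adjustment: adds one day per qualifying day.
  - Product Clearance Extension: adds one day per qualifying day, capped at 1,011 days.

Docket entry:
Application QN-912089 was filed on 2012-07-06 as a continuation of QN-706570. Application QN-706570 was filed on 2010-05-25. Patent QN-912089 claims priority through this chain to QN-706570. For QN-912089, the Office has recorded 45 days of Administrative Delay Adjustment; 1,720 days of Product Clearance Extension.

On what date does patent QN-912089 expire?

Earliest priority filing: 25 May 2010.
Base term: 25 May 2010 + 22 years → 25 May 2032.
Administrative Delay Adjustment: +45 days → 9 July 2032.
Product Clearance Extension: 1720 days claimed exceeds the 1011-day cap, so +1011 days → 16 April 2035.

2035-04-16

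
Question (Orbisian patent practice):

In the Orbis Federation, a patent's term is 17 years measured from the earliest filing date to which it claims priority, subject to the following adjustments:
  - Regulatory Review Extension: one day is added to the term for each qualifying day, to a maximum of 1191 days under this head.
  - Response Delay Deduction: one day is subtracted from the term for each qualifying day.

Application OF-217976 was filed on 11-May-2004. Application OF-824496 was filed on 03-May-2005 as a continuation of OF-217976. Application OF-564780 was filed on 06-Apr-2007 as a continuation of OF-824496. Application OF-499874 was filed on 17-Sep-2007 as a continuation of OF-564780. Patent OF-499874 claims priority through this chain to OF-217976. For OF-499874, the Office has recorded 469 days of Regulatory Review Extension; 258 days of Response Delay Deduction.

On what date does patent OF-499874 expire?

2021-12-08

Earliest priority filing: 11 May 2004.
Base term: 11 May 2004 + 17 years → 11 May 2021.
Regulatory Review Extension: 469 days (within the 1191-day cap) → +469 days → 23 August 2022.
Response Delay Deduction: −258 days → 8 December 2021.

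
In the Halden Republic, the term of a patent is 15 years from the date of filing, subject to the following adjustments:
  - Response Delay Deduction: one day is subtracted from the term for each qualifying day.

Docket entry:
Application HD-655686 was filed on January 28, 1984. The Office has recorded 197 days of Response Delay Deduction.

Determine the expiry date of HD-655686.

Base term: filing date + 15 years → 28 January 1999.
Response Delay Deduction: −197 days → 15 July 1998.

July 15, 1998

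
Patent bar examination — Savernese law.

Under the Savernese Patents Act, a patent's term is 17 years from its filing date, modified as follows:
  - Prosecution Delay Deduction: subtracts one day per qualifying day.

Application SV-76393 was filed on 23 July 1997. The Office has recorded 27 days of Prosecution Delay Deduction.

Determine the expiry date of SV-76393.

Base term: filing date + 17 years → 23 July 2014.
Prosecution Delay Deduction: −27 days → 26 June 2014.

June 26, 2014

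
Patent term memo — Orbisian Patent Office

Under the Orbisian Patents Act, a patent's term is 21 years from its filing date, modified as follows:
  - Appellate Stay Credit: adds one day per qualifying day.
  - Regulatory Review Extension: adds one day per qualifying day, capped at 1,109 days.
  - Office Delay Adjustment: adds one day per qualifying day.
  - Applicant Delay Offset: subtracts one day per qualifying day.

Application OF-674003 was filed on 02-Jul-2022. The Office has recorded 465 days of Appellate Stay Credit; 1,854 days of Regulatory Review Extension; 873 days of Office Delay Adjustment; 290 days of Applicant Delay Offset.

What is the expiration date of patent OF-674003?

2049-05-28

Base term: filing date + 21 years → 2 July 2043.
Appellate Stay Credit: +465 days → 9 October 2044.
Regulatory Review Extension: 1854 days claimed exceeds the 1109-day cap, so +1109 days → 23 October 2047.
Office Delay Adjustment: +873 days → 14 March 2050.
Applicant Delay Offset: −290 days → 28 May 2049.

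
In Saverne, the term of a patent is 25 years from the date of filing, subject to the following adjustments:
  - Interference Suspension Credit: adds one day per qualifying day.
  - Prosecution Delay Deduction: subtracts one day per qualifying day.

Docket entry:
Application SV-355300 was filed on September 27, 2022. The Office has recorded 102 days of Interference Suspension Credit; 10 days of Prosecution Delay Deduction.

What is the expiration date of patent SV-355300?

Base term: filing date + 25 years → 27 September 2047.
Interference Suspension Credit: +102 days → 7 January 2048.
Prosecution Delay Deduction: −10 days → 28 December 2047.

December 28, 2047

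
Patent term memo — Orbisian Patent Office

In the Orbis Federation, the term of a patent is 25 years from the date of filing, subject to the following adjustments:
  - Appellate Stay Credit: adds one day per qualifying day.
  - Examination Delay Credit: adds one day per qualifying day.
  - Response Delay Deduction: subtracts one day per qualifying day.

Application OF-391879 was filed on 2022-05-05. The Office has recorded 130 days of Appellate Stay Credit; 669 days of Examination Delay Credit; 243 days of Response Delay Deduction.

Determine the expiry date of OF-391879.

November 11, 2048

Base term: filing date + 25 years → 5 May 2047.
Appellate Stay Credit: +130 days → 12 September 2047.
Examination Delay Credit: +669 days → 12 July 2049.
Response Delay Deduction: −243 days → 11 November 2048.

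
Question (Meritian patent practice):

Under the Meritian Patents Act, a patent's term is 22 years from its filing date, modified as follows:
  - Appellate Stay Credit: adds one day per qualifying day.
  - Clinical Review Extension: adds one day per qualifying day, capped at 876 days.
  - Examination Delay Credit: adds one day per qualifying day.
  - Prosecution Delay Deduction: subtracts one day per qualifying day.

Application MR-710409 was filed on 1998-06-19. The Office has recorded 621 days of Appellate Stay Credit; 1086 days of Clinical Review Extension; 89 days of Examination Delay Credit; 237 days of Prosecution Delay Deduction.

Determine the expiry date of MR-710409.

Base term: filing date + 22 years → 19 June 2020.
Appellate Stay Credit: +621 days → 2 March 2022.
Clinical Review Extension: 1086 days claimed exceeds the 876-day cap, so +876 days → 25 July 2024.
Examination Delay Credit: +89 days → 22 October 2024.
Prosecution Delay Deduction: −237 days → 28 February 2024.

2024-02-28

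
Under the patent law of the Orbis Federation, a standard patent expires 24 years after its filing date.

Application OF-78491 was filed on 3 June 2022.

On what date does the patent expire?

Filing date + 24 years → 3 June 2046.

2046-06-03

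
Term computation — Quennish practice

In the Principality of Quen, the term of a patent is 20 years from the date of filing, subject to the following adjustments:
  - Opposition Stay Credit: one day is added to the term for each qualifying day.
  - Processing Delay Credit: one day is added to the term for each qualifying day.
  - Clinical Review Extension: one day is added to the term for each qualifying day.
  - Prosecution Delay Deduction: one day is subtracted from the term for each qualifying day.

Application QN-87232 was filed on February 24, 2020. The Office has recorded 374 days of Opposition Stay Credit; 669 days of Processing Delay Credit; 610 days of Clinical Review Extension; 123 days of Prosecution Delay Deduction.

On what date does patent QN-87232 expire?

Base term: filing date + 20 years → 24 February 2040.
Opposition Stay Credit: +374 days → 4 March 2041.
Processing Delay Credit: +669 days → 2 January 2043.
Clinical Review Extension: +610 days → 3 September 2044.
Prosecution Delay Deduction: −123 days → 3 May 2044.

May 3, 2044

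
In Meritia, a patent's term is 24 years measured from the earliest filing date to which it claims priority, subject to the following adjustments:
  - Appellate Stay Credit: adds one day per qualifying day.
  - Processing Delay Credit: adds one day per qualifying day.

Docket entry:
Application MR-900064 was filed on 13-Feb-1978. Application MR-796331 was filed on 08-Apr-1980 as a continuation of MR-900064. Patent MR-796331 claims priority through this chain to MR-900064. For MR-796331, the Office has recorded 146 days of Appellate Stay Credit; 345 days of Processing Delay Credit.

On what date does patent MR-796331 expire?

Earliest priority filing: 13 February 1978.
Base term: 13 February 1978 + 24 years → 13 February 2002.
Appellate Stay Credit: +146 days → 9 July 2002.
Processing Delay Credit: +345 days → 19 June 2003.

June 19, 2003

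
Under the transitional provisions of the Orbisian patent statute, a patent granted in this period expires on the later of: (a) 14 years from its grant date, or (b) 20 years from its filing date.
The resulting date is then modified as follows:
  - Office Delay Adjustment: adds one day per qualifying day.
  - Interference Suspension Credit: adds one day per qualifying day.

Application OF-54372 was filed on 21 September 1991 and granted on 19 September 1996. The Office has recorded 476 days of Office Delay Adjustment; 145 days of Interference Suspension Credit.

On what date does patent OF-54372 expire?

2013-06-03

(a) grant + 14 years → 19 September 2010.
(b) filing + 20 years → 21 September 2011.
Later of the two: 21 September 2011.
Office Delay Adjustment: +476 days → 9 January 2013.
Interference Suspension Credit: +145 days → 3 June 2013.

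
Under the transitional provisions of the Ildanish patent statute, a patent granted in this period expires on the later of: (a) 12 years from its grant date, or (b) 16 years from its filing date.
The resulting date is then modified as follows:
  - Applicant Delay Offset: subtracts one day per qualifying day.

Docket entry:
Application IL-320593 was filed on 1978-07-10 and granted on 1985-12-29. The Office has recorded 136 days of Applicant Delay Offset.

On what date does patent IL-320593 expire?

(a) grant + 12 years → 29 December 1997.
(b) filing + 16 years → 10 July 1994.
Later of the two: 29 December 1997.
Applicant Delay Offset: −136 days → 15 August 1997.

August 15, 1997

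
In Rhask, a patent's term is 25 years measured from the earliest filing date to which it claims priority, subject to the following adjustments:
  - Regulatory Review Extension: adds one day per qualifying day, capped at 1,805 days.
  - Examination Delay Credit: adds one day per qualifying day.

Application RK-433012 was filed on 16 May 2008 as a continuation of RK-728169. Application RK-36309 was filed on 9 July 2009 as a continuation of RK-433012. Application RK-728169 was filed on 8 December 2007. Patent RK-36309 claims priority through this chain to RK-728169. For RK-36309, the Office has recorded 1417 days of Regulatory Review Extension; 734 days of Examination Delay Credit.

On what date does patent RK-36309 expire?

Earliest priority filing: 8 December 2007.
Base term: 8 December 2007 + 25 years → 8 December 2032.
Regulatory Review Extension: 1417 days (within the 1805-day cap) → +1417 days → 25 October 2036.
Examination Delay Credit: +734 days → 29 October 2038.

October 29, 2038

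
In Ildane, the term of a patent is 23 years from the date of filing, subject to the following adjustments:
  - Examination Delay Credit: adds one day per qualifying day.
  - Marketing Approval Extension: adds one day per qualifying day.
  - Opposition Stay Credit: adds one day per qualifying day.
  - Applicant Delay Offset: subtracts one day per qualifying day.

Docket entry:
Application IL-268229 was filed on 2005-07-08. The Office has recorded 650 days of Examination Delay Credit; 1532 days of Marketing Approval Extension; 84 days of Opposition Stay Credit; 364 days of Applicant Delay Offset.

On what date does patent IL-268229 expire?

Base term: filing date + 23 years → 8 July 2028.
Examination Delay Credit: +650 days → 19 April 2030.
Marketing Approval Extension: +1532 days → 29 June 2034.
Opposition Stay Credit: +84 days → 21 September 2034.
Applicant Delay Offset: −364 days → 22 September 2033.

2033-09-22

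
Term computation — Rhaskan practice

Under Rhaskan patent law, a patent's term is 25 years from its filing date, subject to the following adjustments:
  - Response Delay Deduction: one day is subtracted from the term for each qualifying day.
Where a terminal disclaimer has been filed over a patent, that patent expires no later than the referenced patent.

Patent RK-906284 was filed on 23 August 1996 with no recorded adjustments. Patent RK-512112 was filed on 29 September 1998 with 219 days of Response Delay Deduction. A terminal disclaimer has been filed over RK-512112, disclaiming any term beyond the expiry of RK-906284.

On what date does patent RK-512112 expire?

2021-08-23

Natural term of RK-512112:
  Base: filing + 25 years → 29 September 2023.
  Response Delay Deduction: −219 days → 22 February 2023.
Expiry of referenced patent RK-906284:
  Base: filing + 25 years → 23 August 2021.
Terminal disclaimer: RK-512112 expires on the earlier of 22 February 2023 and 23 August 2021.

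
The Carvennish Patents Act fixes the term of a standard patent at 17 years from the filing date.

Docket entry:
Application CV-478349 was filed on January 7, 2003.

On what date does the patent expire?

January 7, 2020

Filing date + 17 years → 7 January 2020.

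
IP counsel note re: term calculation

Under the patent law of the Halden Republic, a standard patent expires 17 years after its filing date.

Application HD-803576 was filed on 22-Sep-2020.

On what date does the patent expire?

Filing date + 17 years → 22 September 2037.

2037-09-22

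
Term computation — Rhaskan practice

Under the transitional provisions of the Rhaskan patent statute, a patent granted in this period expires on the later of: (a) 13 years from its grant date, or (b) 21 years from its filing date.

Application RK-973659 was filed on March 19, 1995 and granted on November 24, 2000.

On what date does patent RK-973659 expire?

2016-03-19

(a) grant + 13 years → 24 November 2013.
(b) filing + 21 years → 19 March 2016.
Later of the two: 19 March 2016.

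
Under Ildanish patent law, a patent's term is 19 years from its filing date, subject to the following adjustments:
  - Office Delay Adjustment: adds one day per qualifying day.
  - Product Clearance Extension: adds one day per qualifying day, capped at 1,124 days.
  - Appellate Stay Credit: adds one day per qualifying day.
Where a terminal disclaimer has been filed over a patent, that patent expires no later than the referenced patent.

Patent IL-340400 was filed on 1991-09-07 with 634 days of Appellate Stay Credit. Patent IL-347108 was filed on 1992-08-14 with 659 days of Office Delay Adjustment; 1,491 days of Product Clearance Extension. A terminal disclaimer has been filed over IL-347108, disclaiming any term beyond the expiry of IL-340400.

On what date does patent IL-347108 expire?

2012-06-02

Natural term of IL-347108:
  Base: filing + 19 years → 14 August 2011.
  Office Delay Adjustment: +659 days → 3 June 2013.
  Product Clearance Extension: 1491 days claimed exceeds the 1124-day cap, so +1124 days → 1 July 2016.
Expiry of referenced patent IL-340400:
  Base: filing + 19 years → 7 September 2010.
  Appellate Stay Credit: +634 days → 2 June 2012.
Terminal disclaimer: IL-347108 expires on the earlier of 1 July 2016 and 2 June 2012.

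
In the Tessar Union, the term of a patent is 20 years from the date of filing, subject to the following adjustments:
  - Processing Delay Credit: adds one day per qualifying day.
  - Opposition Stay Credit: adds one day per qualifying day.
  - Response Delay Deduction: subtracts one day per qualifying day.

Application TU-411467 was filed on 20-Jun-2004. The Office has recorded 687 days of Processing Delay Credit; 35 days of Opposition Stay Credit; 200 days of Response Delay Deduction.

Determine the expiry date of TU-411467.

Base term: filing date + 20 years → 20 June 2024.
Processing Delay Credit: +687 days → 8 May 2026.
Opposition Stay Credit: +35 days → 12 June 2026.
Response Delay Deduction: −200 days → 24 November 2025.

2025-11-24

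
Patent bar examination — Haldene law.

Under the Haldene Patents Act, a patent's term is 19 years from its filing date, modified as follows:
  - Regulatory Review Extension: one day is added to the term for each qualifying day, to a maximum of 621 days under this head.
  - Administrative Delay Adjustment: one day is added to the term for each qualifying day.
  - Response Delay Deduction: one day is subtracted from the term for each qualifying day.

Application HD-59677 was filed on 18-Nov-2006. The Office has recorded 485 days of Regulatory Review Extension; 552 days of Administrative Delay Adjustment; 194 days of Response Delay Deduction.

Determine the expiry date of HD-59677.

2028-03-10

Base term: filing date + 19 years → 18 November 2025.
Regulatory Review Extension: 485 days (within the 621-day cap) → +485 days → 18 March 2027.
Administrative Delay Adjustment: +552 days → 20 September 2028.
Response Delay Deduction: −194 days → 10 March 2028.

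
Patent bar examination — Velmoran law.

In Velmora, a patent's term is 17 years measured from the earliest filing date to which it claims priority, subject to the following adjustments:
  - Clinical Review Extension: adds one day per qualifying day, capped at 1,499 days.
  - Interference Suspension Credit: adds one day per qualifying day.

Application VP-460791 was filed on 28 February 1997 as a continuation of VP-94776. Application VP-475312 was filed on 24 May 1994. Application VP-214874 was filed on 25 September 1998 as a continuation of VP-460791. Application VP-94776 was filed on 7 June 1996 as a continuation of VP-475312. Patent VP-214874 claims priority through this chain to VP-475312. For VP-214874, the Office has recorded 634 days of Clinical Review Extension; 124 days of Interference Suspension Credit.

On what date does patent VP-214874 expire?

2013-06-20

Earliest priority filing: 24 May 1994.
Base term: 24 May 1994 + 17 years → 24 May 2011.
Clinical Review Extension: 634 days (within the 1499-day cap) → +634 days → 16 February 2013.
Interference Suspension Credit: +124 days → 20 June 2013.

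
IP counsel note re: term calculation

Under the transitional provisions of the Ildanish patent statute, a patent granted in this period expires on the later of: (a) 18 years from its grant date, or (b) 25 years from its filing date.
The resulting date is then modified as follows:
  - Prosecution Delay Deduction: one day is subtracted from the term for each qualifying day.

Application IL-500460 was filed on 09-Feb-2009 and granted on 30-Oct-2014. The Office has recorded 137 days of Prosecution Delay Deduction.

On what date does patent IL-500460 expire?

2033-09-25

(a) grant + 18 years → 30 October 2032.
(b) filing + 25 years → 9 February 2034.
Later of the two: 9 February 2034.
Prosecution Delay Deduction: −137 days → 25 September 2033.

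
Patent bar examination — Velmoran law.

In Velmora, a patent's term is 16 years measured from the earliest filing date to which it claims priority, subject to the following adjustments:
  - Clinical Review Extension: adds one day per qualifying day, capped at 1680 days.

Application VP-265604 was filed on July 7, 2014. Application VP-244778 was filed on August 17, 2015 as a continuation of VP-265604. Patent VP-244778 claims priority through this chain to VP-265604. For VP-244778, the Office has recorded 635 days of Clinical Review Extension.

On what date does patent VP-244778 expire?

Earliest priority filing: 7 July 2014.
Base term: 7 July 2014 + 16 years → 7 July 2030.
Clinical Review Extension: 635 days (within the 1680-day cap) → +635 days → 2 April 2032.

2032-04-02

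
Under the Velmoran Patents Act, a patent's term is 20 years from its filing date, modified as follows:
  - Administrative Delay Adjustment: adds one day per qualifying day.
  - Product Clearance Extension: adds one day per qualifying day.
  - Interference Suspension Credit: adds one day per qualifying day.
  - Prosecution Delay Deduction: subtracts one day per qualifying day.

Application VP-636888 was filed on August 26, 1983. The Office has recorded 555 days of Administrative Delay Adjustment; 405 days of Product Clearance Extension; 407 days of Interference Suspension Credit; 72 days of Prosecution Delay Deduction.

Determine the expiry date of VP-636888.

Base term: filing date + 20 years → 26 August 2003.
Administrative Delay Adjustment: +555 days → 3 March 2005.
Product Clearance Extension: +405 days → 12 April 2006.
Interference Suspension Credit: +407 days → 24 May 2007.
Prosecution Delay Deduction: −72 days → 13 March 2007.

2007-03-13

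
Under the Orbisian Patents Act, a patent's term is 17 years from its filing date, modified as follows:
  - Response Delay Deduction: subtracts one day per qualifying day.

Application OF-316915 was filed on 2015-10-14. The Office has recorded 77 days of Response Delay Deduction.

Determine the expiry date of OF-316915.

Base term: filing date + 17 years → 14 October 2032.
Response Delay Deduction: −77 days → 29 July 2032.

2032-07-29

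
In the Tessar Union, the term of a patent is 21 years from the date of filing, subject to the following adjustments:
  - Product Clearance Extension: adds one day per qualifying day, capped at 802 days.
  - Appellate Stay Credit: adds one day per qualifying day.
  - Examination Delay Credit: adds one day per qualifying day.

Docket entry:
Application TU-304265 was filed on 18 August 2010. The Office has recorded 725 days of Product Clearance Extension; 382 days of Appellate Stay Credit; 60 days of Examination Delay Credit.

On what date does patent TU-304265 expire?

October 28, 2034

Base term: filing date + 21 years → 18 August 2031.
Product Clearance Extension: 725 days (within the 802-day cap) → +725 days → 12 August 2033.
Appellate Stay Credit: +382 days → 29 August 2034.
Examination Delay Credit: +60 days → 28 October 2034.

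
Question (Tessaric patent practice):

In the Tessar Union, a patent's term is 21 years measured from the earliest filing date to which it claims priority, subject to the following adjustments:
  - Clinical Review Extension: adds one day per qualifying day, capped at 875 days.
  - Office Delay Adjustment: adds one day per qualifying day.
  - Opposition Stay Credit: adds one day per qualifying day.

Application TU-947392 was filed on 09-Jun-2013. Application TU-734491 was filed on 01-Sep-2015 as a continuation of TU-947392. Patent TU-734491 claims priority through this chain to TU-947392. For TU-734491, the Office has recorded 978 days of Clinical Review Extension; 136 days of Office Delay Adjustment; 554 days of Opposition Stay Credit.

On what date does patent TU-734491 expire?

Earliest priority filing: 9 June 2013.
Base term: 9 June 2013 + 21 years → 9 June 2034.
Clinical Review Extension: 978 days claimed exceeds the 875-day cap, so +875 days → 31 October 2036.
Office Delay Adjustment: +136 days → 16 March 2037.
Opposition Stay Credit: +554 days → 21 September 2038.

2038-09-21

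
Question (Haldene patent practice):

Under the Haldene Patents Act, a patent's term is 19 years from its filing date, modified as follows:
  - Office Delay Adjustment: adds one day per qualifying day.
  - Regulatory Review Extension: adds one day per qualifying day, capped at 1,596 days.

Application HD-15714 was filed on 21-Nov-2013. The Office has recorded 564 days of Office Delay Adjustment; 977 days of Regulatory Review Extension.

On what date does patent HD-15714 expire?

2037-02-09

Base term: filing date + 19 years → 21 November 2032.
Office Delay Adjustment: +564 days → 8 June 2034.
Regulatory Review Extension: 977 days (within the 1596-day cap) → +977 days → 9 February 2037.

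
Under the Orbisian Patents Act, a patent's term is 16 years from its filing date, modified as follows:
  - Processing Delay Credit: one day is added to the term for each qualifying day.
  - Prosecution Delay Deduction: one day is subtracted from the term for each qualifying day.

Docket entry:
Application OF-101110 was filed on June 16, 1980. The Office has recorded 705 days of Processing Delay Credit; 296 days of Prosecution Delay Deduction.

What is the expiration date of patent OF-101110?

July 30, 1997

Base term: filing date + 16 years → 16 June 1996.
Processing Delay Credit: +705 days → 22 May 1998.
Prosecution Delay Deduction: −296 days → 30 July 1997.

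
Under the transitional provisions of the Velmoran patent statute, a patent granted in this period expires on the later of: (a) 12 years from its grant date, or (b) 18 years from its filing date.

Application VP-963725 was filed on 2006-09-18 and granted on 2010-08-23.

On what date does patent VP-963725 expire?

(a) grant + 12 years → 23 August 2022.
(b) filing + 18 years → 18 September 2024.
Later of the two: 18 September 2024.

2024-09-18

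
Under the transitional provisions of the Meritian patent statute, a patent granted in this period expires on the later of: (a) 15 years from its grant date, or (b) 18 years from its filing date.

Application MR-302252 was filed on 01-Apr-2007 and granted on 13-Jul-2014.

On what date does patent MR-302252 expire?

2029-07-13

(a) grant + 15 years → 13 July 2029.
(b) filing + 18 years → 1 April 2025.
Later of the two: 13 July 2029.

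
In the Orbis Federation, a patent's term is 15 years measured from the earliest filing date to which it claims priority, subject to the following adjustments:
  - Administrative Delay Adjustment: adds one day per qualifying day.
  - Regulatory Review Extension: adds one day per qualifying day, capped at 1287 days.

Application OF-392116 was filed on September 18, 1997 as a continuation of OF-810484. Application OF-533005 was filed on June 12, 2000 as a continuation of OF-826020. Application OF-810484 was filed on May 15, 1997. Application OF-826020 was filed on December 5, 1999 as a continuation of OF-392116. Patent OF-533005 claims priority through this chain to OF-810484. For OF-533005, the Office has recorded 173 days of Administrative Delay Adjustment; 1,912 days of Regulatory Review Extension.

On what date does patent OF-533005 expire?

Earliest priority filing: 15 May 1997.
Base term: 15 May 1997 + 15 years → 15 May 2012.
Administrative Delay Adjustment: +173 days → 4 November 2012.
Regulatory Review Extension: 1912 days claimed exceeds the 1287-day cap, so +1287 days → 14 May 2016.

2016-05-14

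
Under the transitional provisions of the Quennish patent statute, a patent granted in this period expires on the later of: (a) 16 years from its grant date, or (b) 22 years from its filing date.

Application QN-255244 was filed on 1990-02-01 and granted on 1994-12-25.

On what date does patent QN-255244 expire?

(a) grant + 16 years → 25 December 2010.
(b) filing + 22 years → 1 February 2012.
Later of the two: 1 February 2012.

2012-02-01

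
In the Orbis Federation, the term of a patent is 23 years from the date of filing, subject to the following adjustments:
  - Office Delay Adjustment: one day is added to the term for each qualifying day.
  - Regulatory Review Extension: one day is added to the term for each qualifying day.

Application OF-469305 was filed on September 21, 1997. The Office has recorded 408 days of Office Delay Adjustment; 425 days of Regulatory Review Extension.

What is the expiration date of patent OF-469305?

Base term: filing date + 23 years → 21 September 2020.
Office Delay Adjustment: +408 days → 3 November 2021.
Regulatory Review Extension: +425 days → 2 January 2023.

2023-01-02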